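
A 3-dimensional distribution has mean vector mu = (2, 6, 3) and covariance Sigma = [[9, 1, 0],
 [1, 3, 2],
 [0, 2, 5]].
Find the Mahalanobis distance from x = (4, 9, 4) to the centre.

Step 1 — centre the observation: (x - mu) = (2, 3, 1).

Step 2 — invert Sigma (cofactor / det for 3×3, or solve directly):
  Sigma^{-1} = [[0.117, -0.0532, 0.0213],
 [-0.0532, 0.4787, -0.1915],
 [0.0213, -0.1915, 0.2766]].

Step 3 — form the quadratic (x - mu)^T · Sigma^{-1} · (x - mu):
  Sigma^{-1} · (x - mu) = (0.0957, 1.1383, -0.2553).
  (x - mu)^T · [Sigma^{-1} · (x - mu)] = (2)·(0.0957) + (3)·(1.1383) + (1)·(-0.2553) = 3.3511.

Step 4 — take square root: d = √(3.3511) ≈ 1.8306.

d(x, mu) = √(3.3511) ≈ 1.8306


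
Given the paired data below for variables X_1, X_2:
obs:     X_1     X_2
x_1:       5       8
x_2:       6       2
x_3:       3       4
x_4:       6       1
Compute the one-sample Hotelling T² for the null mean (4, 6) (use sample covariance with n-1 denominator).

Step 1 — sample mean vector:
  mean(X_1) = (5 + 6 + 3 + 6) / 4 = 20/4 = 5
  mean(X_2) = (8 + 2 + 4 + 1) / 4 = 15/4 = 3.75
  x̄ = (5, 3.75),  deviation x̄ - mu_0 = (5, 3.75) - (4, 6) = (1, -2.25).

Step 2 — sample covariance matrix, S[i,j] = (1/(n-1)) · Σ_k (x_{k,i} - mean_i) · (x_{k,j} - mean_j), divisor n-1 = 3:
  S[X_1,X_1] = ((0)·(0) + (1)·(1) + (-2)·(-2) + (1)·(1)) / 3 = 6/3 = 2
  S[X_1,X_2] = ((0)·(4.25) + (1)·(-1.75) + (-2)·(0.25) + (1)·(-2.75)) / 3 = -5/3 = -1.6667
  S[X_2,X_2] = ((4.25)·(4.25) + (-1.75)·(-1.75) + (0.25)·(0.25) + (-2.75)·(-2.75)) / 3 = 28.75/3 = 9.5833
  S = [[2, -1.6667],
 [-1.6667, 9.5833]].

Step 3 — invert S. det(S) = 2·9.5833 - (-1.6667)² = 16.3889.
  S^{-1} = (1/det) · [[d, -b], [-b, a]] = [[0.5847, 0.1017],
 [0.1017, 0.122]].

Step 4 — quadratic form (x̄ - mu_0)^T · S^{-1} · (x̄ - mu_0):
  S^{-1} · (x̄ - mu_0) = (0.3559, -0.1729),
  (x̄ - mu_0)^T · [...] = (1)·(0.3559) + (-2.25)·(-0.1729) = 0.7449.

Step 5 — scale by n: T² = 4 · 0.7449 = 2.9797.

T² ≈ 2.9797


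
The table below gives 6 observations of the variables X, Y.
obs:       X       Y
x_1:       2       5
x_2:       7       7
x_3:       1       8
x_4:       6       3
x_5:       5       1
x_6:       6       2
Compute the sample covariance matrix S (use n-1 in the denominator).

Step 1 — column means:
  mean(X) = (2 + 7 + 1 + 6 + 5 + 6) / 6 = 27/6 = 4.5
  mean(Y) = (5 + 7 + 8 + 3 + 1 + 2) / 6 = 26/6 = 4.3333

Step 2 — sample covariance S[i,j] = (1/(n-1)) · Σ_k (x_{k,i} - mean_i) · (x_{k,j} - mean_j), with n-1 = 5.
  S[X,X] = ((-2.5)·(-2.5) + (2.5)·(2.5) + (-3.5)·(-3.5) + (1.5)·(1.5) + (0.5)·(0.5) + (1.5)·(1.5)) / 5 = 29.5/5 = 5.9
  S[X,Y] = ((-2.5)·(0.6667) + (2.5)·(2.6667) + (-3.5)·(3.6667) + (1.5)·(-1.3333) + (0.5)·(-3.3333) + (1.5)·(-2.3333)) / 5 = -15/5 = -3
  S[Y,Y] = ((0.6667)·(0.6667) + (2.6667)·(2.6667) + (3.6667)·(3.6667) + (-1.3333)·(-1.3333) + (-3.3333)·(-3.3333) + (-2.3333)·(-2.3333)) / 5 = 39.3333/5 = 7.8667

S is symmetric (S[j,i] = S[i,j]). Assembling:

S = [[5.9, -3],
 [-3, 7.8667]]


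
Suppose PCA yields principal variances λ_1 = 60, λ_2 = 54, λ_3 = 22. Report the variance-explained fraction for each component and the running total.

Step 1 — total variance = trace(Sigma) = Σ λ_i = 60 + 54 + 22 = 136.

Step 2 — fraction explained by component i = λ_i / Σ λ:
  PC1: 60/136 = 0.4412
  PC2: 54/136 = 0.3971
  PC3: 22/136 = 0.1618

Step 3 — cumulative fraction after k components = (λ_1 + ... + λ_k) / Σ λ:
  k = 1: 60/136 = 0.4412
  k = 2: (60 + 54)/136 = 114/136 = 0.8382
  k = 3: (60 + 54 + 22)/136 = 136/136 = 1

Summary (fraction, with percent):

explained: PC1 0.4412 (44.12%), PC2 0.3971 (39.71%), PC3 0.1618 (16.18%);  cumulative: 0.4412, 0.8382, 1


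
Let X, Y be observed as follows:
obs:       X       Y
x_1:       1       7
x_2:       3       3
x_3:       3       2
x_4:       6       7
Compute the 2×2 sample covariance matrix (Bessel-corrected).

Step 1 — column means:
  mean(X) = (1 + 3 + 3 + 6) / 4 = 13/4 = 3.25
  mean(Y) = (7 + 3 + 2 + 7) / 4 = 19/4 = 4.75

Step 2 — sample covariance S[i,j] = (1/(n-1)) · Σ_k (x_{k,i} - mean_i) · (x_{k,j} - mean_j), with n-1 = 3.
  S[X,X] = ((-2.25)·(-2.25) + (-0.25)·(-0.25) + (-0.25)·(-0.25) + (2.75)·(2.75)) / 3 = 12.75/3 = 4.25
  S[X,Y] = ((-2.25)·(2.25) + (-0.25)·(-1.75) + (-0.25)·(-2.75) + (2.75)·(2.25)) / 3 = 2.25/3 = 0.75
  S[Y,Y] = ((2.25)·(2.25) + (-1.75)·(-1.75) + (-2.75)·(-2.75) + (2.25)·(2.25)) / 3 = 20.75/3 = 6.9167

S is symmetric (S[j,i] = S[i,j]). Assembling:

S = [[4.25, 0.75],
 [0.75, 6.9167]]


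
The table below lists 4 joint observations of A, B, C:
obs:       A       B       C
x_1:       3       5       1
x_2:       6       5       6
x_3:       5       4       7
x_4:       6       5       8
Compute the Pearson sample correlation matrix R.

Step 1 — column means:
  mean(A) = (3 + 6 + 5 + 6) / 4 = 20/4 = 5
  mean(B) = (5 + 5 + 4 + 5) / 4 = 19/4 = 4.75
  mean(C) = (1 + 6 + 7 + 8) / 4 = 22/4 = 5.5

Step 2 — sample variances and covariances s[i,j] = (1/(n-1)) · Σ_k (x_{k,i} - mean_i) · (x_{k,j} - mean_j), with n-1 = 3:
  s[A,A] = ((-2)·(-2) + (1)·(1) + (0)·(0) + (1)·(1)) / 3 = 6/3 = 2
  s[A,B] = ((-2)·(0.25) + (1)·(0.25) + (0)·(-0.75) + (1)·(0.25)) / 3 = 0/3 = 0
  s[A,C] = ((-2)·(-4.5) + (1)·(0.5) + (0)·(1.5) + (1)·(2.5)) / 3 = 12/3 = 4
  s[B,B] = ((0.25)·(0.25) + (0.25)·(0.25) + (-0.75)·(-0.75) + (0.25)·(0.25)) / 3 = 0.75/3 = 0.25
  s[B,C] = ((0.25)·(-4.5) + (0.25)·(0.5) + (-0.75)·(1.5) + (0.25)·(2.5)) / 3 = -1.5/3 = -0.5
  s[C,C] = ((-4.5)·(-4.5) + (0.5)·(0.5) + (1.5)·(1.5) + (2.5)·(2.5)) / 3 = 29/3 = 9.6667
  Sample standard deviations s_i = √(s[i,i]):
  s(A) = √(2) = 1.4142
  s(B) = √(0.25) = 0.5
  s(C) = √(9.6667) = 3.1091

Step 3 — r_{ij} = s_{ij} / (s_i · s_j):
  r[A,A] = 1 (diagonal).
  r[A,B] = 0 / (1.4142 · 0.5) = 0 / 0.7071 = 0
  r[A,C] = 4 / (1.4142 · 3.1091) = 4 / 4.397 = 0.9097
  r[B,B] = 1 (diagonal).
  r[B,C] = -0.5 / (0.5 · 3.1091) = -0.5 / 1.5546 = -0.3216
  r[C,C] = 1 (diagonal).

R is symmetric with unit diagonal. Assembling:

R = [[1, 0, 0.9097],
 [0, 1, -0.3216],
 [0.9097, -0.3216, 1]]


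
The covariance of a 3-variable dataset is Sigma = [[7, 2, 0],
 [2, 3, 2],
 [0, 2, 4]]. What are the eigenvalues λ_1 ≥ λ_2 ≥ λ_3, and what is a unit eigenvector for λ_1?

Step 1 — characteristic polynomial p(λ) = det(λI - Sigma) = λ³ - tr·λ² + c_1·λ - det, where tr = trace, c_1 = sum of the principal 2×2 minors, det = det(Sigma):
  tr = 7 + 3 + 4 = 14,
  c_1 = (7·3 - (2)²) + (7·4 - (0)²) + (3·4 - (2)²) = 17 + 28 + 8 = 53,
  det = 7·(3·4 - (2)²) - (2)·((2)·4 - (2)·(0)) + (0)·((2)·(2) - 3·(0)) = 7·(8) - (2)·(8) + (0)·(4) = 40.
  So p(λ) = λ³ - 14λ² + 53λ - 40.
Step 2 — look for an integer root (rational root theorem: any rational root is an integer divisor of 40). Testing λ = 1:
  p(1) = 1 - 14 + 53 - 40 = 0  ✓
  Dividing out (λ - 1): p(λ) = (λ - 1)(λ² - 13λ + 40).
Step 3 — remaining eigenvalues from the quadratic λ² - 13λ + 40 = 0:
  Δ = 13² - 4·40 = 169 - 160 = 9,  λ = (13 ± √9)/2 = (13 ± 3)/2 = 8 or 5.
  Sorted: λ_1 = 8,  λ_2 = 5,  λ_3 = 1  (check: sum = 14 = tr ✓).

Step 4 — unit eigenvector for λ_1 = 8: v spans the null space of (Sigma - λ_1 I), whose rows are
  r_1 = (-1, 2, 0),  r_2 = (2, -5, 2),  r_3 = (0, 2, -4).
  v is orthogonal to every row, so take v ∝ r_1 × r_2 = ((2)·(2) - (0)·(-5), (0)·(2) - (-1)·(2), (-1)·(-5) - (2)·(2)) = (4, 2, 1).
  Let u = (4, 2, 1).
  ||u|| = √((4)² + (2)² + (1)²) = √(21) ≈ 4.5826,  v_1 = u/||u|| ≈ (0.8729, 0.4364, 0.2182) (||v_1|| = 1).

λ_1 = 8,  λ_2 = 5,  λ_3 = 1;  v_1 ≈ (0.8729, 0.4364, 0.2182)


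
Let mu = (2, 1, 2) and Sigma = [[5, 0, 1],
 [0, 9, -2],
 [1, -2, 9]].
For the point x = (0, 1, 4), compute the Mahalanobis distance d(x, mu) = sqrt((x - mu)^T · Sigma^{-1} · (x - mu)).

Step 1 — centre the observation: (x - mu) = (-2, 0, 2).

Step 2 — invert Sigma (cofactor / det for 3×3, or solve directly):
  Sigma^{-1} = [[0.2048, -0.0053, -0.0239],
 [-0.0053, 0.117, 0.0266],
 [-0.0239, 0.0266, 0.1197]].

Step 3 — form the quadratic (x - mu)^T · Sigma^{-1} · (x - mu):
  Sigma^{-1} · (x - mu) = (-0.4574, 0.0638, 0.2872).
  (x - mu)^T · [Sigma^{-1} · (x - mu)] = (-2)·(-0.4574) + (0)·(0.0638) + (2)·(0.2872) = 1.4894.

Step 4 — take square root: d = √(1.4894) ≈ 1.2204.

d(x, mu) = √(1.4894) ≈ 1.2204


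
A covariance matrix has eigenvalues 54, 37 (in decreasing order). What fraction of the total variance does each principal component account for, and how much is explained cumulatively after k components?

Step 1 — total variance = trace(Sigma) = Σ λ_i = 54 + 37 = 91.

Step 2 — fraction explained by component i = λ_i / Σ λ:
  PC1: 54/91 = 0.5934
  PC2: 37/91 = 0.4066

Step 3 — cumulative fraction after k components = (λ_1 + ... + λ_k) / Σ λ:
  k = 1: 54/91 = 0.5934
  k = 2: (54 + 37)/91 = 91/91 = 1

Summary (fraction, with percent):

explained: PC1 0.5934 (59.34%), PC2 0.4066 (40.66%);  cumulative: 0.5934, 1


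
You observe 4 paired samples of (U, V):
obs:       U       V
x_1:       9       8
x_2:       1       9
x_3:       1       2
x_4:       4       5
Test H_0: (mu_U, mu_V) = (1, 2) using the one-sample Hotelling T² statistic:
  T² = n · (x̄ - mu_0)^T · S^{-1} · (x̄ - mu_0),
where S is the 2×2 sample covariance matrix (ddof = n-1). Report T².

Step 1 — sample mean vector:
  mean(U) = (9 + 1 + 1 + 4) / 4 = 15/4 = 3.75
  mean(V) = (8 + 9 + 2 + 5) / 4 = 24/4 = 6
  x̄ = (3.75, 6),  deviation x̄ - mu_0 = (3.75, 6) - (1, 2) = (2.75, 4).

Step 2 — sample covariance matrix, S[i,j] = (1/(n-1)) · Σ_k (x_{k,i} - mean_i) · (x_{k,j} - mean_j), divisor n-1 = 3:
  S[U,U] = ((5.25)·(5.25) + (-2.75)·(-2.75) + (-2.75)·(-2.75) + (0.25)·(0.25)) / 3 = 42.75/3 = 14.25
  S[U,V] = ((5.25)·(2) + (-2.75)·(3) + (-2.75)·(-4) + (0.25)·(-1)) / 3 = 13/3 = 4.3333
  S[V,V] = ((2)·(2) + (3)·(3) + (-4)·(-4) + (-1)·(-1)) / 3 = 30/3 = 10
  S = [[14.25, 4.3333],
 [4.3333, 10]].

Step 3 — invert S. det(S) = 14.25·10 - (4.3333)² = 123.7222.
  S^{-1} = (1/det) · [[d, -b], [-b, a]] = [[0.0808, -0.035],
 [-0.035, 0.1152]].

Step 4 — quadratic form (x̄ - mu_0)^T · S^{-1} · (x̄ - mu_0):
  S^{-1} · (x̄ - mu_0) = (0.0822, 0.3644),
  (x̄ - mu_0)^T · [...] = (2.75)·(0.0822) + (4)·(0.3644) = 1.6835.

Step 5 — scale by n: T² = 4 · 1.6835 = 6.7342.

T² ≈ 6.7342


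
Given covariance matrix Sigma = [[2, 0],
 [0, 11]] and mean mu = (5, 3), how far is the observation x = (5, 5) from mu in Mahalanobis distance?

Step 1 — centre the observation: (x - mu) = (0, 2).

Step 2 — invert Sigma. det(Sigma) = 2·11 - (0)² = 22.
  Sigma^{-1} = (1/det) · [[d, -b], [-b, a]] = [[0.5, 0],
 [0, 0.0909]].

Step 3 — form the quadratic (x - mu)^T · Sigma^{-1} · (x - mu):
  Sigma^{-1} · (x - mu) = (0, 0.1818).
  (x - mu)^T · [Sigma^{-1} · (x - mu)] = (0)·(0) + (2)·(0.1818) = 0.3636.

Step 4 — take square root: d = √(0.3636) ≈ 0.603.

d(x, mu) = √(0.3636) ≈ 0.603


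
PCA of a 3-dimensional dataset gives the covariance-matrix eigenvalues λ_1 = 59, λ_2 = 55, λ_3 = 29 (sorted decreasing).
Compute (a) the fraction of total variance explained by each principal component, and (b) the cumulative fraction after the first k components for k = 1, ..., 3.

Step 1 — total variance = trace(Sigma) = Σ λ_i = 59 + 55 + 29 = 143.

Step 2 — fraction explained by component i = λ_i / Σ λ:
  PC1: 59/143 = 0.4126
  PC2: 55/143 = 0.3846
  PC3: 29/143 = 0.2028

Step 3 — cumulative fraction after k components = (λ_1 + ... + λ_k) / Σ λ:
  k = 1: 59/143 = 0.4126
  k = 2: (59 + 55)/143 = 114/143 = 0.7972
  k = 3: (59 + 55 + 29)/143 = 143/143 = 1

Summary (fraction, with percent):

explained: PC1 0.4126 (41.26%), PC2 0.3846 (38.46%), PC3 0.2028 (20.28%);  cumulative: 0.4126, 0.7972, 1


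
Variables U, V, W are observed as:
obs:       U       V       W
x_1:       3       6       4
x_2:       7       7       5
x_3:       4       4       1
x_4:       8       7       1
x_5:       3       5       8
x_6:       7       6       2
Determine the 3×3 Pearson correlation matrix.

Step 1 — column means:
  mean(U) = (3 + 7 + 4 + 8 + 3 + 7) / 6 = 32/6 = 5.3333
  mean(V) = (6 + 7 + 4 + 7 + 5 + 6) / 6 = 35/6 = 5.8333
  mean(W) = (4 + 5 + 1 + 1 + 8 + 2) / 6 = 21/6 = 3.5

Step 2 — sample variances and covariances s[i,j] = (1/(n-1)) · Σ_k (x_{k,i} - mean_i) · (x_{k,j} - mean_j), with n-1 = 5:
  s[U,U] = ((-2.3333)·(-2.3333) + (1.6667)·(1.6667) + (-1.3333)·(-1.3333) + (2.6667)·(2.6667) + (-2.3333)·(-2.3333) + (1.6667)·(1.6667)) / 5 = 25.3333/5 = 5.0667
  s[U,V] = ((-2.3333)·(0.1667) + (1.6667)·(1.1667) + (-1.3333)·(-1.8333) + (2.6667)·(1.1667) + (-2.3333)·(-0.8333) + (1.6667)·(0.1667)) / 5 = 9.3333/5 = 1.8667
  s[U,W] = ((-2.3333)·(0.5) + (1.6667)·(1.5) + (-1.3333)·(-2.5) + (2.6667)·(-2.5) + (-2.3333)·(4.5) + (1.6667)·(-1.5)) / 5 = -15/5 = -3
  s[V,V] = ((0.1667)·(0.1667) + (1.1667)·(1.1667) + (-1.8333)·(-1.8333) + (1.1667)·(1.1667) + (-0.8333)·(-0.8333) + (0.1667)·(0.1667)) / 5 = 6.8333/5 = 1.3667
  s[V,W] = ((0.1667)·(0.5) + (1.1667)·(1.5) + (-1.8333)·(-2.5) + (1.1667)·(-2.5) + (-0.8333)·(4.5) + (0.1667)·(-1.5)) / 5 = -0.5/5 = -0.1
  s[W,W] = ((0.5)·(0.5) + (1.5)·(1.5) + (-2.5)·(-2.5) + (-2.5)·(-2.5) + (4.5)·(4.5) + (-1.5)·(-1.5)) / 5 = 37.5/5 = 7.5
  Sample standard deviations s_i = √(s[i,i]):
  s(U) = √(5.0667) = 2.2509
  s(V) = √(1.3667) = 1.169
  s(W) = √(7.5) = 2.7386

Step 3 — r_{ij} = s_{ij} / (s_i · s_j):
  r[U,U] = 1 (diagonal).
  r[U,V] = 1.8667 / (2.2509 · 1.169) = 1.8667 / 2.6314 = 0.7094
  r[U,W] = -3 / (2.2509 · 2.7386) = -3 / 6.1644 = -0.4867
  r[V,V] = 1 (diagonal).
  r[V,W] = -0.1 / (1.169 · 2.7386) = -0.1 / 3.2016 = -0.0312
  r[W,W] = 1 (diagonal).

R is symmetric with unit diagonal. Assembling:

R = [[1, 0.7094, -0.4867],
 [0.7094, 1, -0.0312],
 [-0.4867, -0.0312, 1]]


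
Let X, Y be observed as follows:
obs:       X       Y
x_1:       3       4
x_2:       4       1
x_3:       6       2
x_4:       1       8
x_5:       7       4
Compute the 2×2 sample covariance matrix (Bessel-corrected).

Step 1 — column means:
  mean(X) = (3 + 4 + 6 + 1 + 7) / 5 = 21/5 = 4.2
  mean(Y) = (4 + 1 + 2 + 8 + 4) / 5 = 19/5 = 3.8

Step 2 — sample covariance S[i,j] = (1/(n-1)) · Σ_k (x_{k,i} - mean_i) · (x_{k,j} - mean_j), with n-1 = 4.
  S[X,X] = ((-1.2)·(-1.2) + (-0.2)·(-0.2) + (1.8)·(1.8) + (-3.2)·(-3.2) + (2.8)·(2.8)) / 4 = 22.8/4 = 5.7
  S[X,Y] = ((-1.2)·(0.2) + (-0.2)·(-2.8) + (1.8)·(-1.8) + (-3.2)·(4.2) + (2.8)·(0.2)) / 4 = -15.8/4 = -3.95
  S[Y,Y] = ((0.2)·(0.2) + (-2.8)·(-2.8) + (-1.8)·(-1.8) + (4.2)·(4.2) + (0.2)·(0.2)) / 4 = 28.8/4 = 7.2

S is symmetric (S[j,i] = S[i,j]). Assembling:

S = [[5.7, -3.95],
 [-3.95, 7.2]]


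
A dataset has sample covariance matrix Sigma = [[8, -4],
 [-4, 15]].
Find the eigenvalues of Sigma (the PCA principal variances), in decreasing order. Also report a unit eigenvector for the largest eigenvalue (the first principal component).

Step 1 — characteristic polynomial of 2×2 Sigma:
  det(Sigma - λI) = λ² - trace · λ + det = 0.
  trace = 8 + 15 = 23, det = 8·15 - (-4)² = 104.
Step 2 — discriminant:
  Δ = trace² - 4·det = 529 - 416 = 113.
Step 3 — eigenvalues:
  λ = (trace ± √Δ)/2 = (23 ± 10.6301)/2,
  λ_1 = 16.8151,  λ_2 = 6.1849.

Step 4 — unit eigenvector for λ_1: solve (Sigma - λ_1 I)v = 0. First row:
  (8 - 16.8151)·v_x + (-4)·v_y = 0, i.e. (-8.8151)·v_x + (-4)·v_y = 0,
  so v ∝ (b, λ_1 - a) = (-4, 8.8151); multiply by -1 so the first entry is positive: u = (4, -8.8151).
  ||u|| = √((4)² + (-8.8151)²) = √(93.7055) ≈ 9.6802,
  v_1 = u/||u|| ≈ (0.4132, -0.9106) (||v_1|| = 1).

λ_1 = 16.8151,  λ_2 = 6.1849;  v_1 ≈ (0.4132, -0.9106)


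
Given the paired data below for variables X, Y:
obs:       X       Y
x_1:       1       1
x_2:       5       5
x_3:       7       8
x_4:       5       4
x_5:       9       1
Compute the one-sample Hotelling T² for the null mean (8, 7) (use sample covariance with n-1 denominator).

Step 1 — sample mean vector:
  mean(X) = (1 + 5 + 7 + 5 + 9) / 5 = 27/5 = 5.4
  mean(Y) = (1 + 5 + 8 + 4 + 1) / 5 = 19/5 = 3.8
  x̄ = (5.4, 3.8),  deviation x̄ - mu_0 = (5.4, 3.8) - (8, 7) = (-2.6, -3.2).

Step 2 — sample covariance matrix, S[i,j] = (1/(n-1)) · Σ_k (x_{k,i} - mean_i) · (x_{k,j} - mean_j), divisor n-1 = 4:
  S[X,X] = ((-4.4)·(-4.4) + (-0.4)·(-0.4) + (1.6)·(1.6) + (-0.4)·(-0.4) + (3.6)·(3.6)) / 4 = 35.2/4 = 8.8
  S[X,Y] = ((-4.4)·(-2.8) + (-0.4)·(1.2) + (1.6)·(4.2) + (-0.4)·(0.2) + (3.6)·(-2.8)) / 4 = 8.4/4 = 2.1
  S[Y,Y] = ((-2.8)·(-2.8) + (1.2)·(1.2) + (4.2)·(4.2) + (0.2)·(0.2) + (-2.8)·(-2.8)) / 4 = 34.8/4 = 8.7
  S = [[8.8, 2.1],
 [2.1, 8.7]].

Step 3 — invert S. det(S) = 8.8·8.7 - (2.1)² = 72.15.
  S^{-1} = (1/det) · [[d, -b], [-b, a]] = [[0.1206, -0.0291],
 [-0.0291, 0.122]].

Step 4 — quadratic form (x̄ - mu_0)^T · S^{-1} · (x̄ - mu_0):
  S^{-1} · (x̄ - mu_0) = (-0.2204, -0.3146),
  (x̄ - mu_0)^T · [...] = (-2.6)·(-0.2204) + (-3.2)·(-0.3146) = 1.5798.

Step 5 — scale by n: T² = 5 · 1.5798 = 7.8988.

T² ≈ 7.8988


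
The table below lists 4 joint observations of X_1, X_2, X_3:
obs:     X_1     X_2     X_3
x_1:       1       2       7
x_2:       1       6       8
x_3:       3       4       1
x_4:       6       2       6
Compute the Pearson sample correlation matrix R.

Step 1 — column means:
  mean(X_1) = (1 + 1 + 3 + 6) / 4 = 11/4 = 2.75
  mean(X_2) = (2 + 6 + 4 + 2) / 4 = 14/4 = 3.5
  mean(X_3) = (7 + 8 + 1 + 6) / 4 = 22/4 = 5.5

Step 2 — sample variances and covariances s[i,j] = (1/(n-1)) · Σ_k (x_{k,i} - mean_i) · (x_{k,j} - mean_j), with n-1 = 3:
  s[X_1,X_1] = ((-1.75)·(-1.75) + (-1.75)·(-1.75) + (0.25)·(0.25) + (3.25)·(3.25)) / 3 = 16.75/3 = 5.5833
  s[X_1,X_2] = ((-1.75)·(-1.5) + (-1.75)·(2.5) + (0.25)·(0.5) + (3.25)·(-1.5)) / 3 = -6.5/3 = -2.1667
  s[X_1,X_3] = ((-1.75)·(1.5) + (-1.75)·(2.5) + (0.25)·(-4.5) + (3.25)·(0.5)) / 3 = -6.5/3 = -2.1667
  s[X_2,X_2] = ((-1.5)·(-1.5) + (2.5)·(2.5) + (0.5)·(0.5) + (-1.5)·(-1.5)) / 3 = 11/3 = 3.6667
  s[X_2,X_3] = ((-1.5)·(1.5) + (2.5)·(2.5) + (0.5)·(-4.5) + (-1.5)·(0.5)) / 3 = 1/3 = 0.3333
  s[X_3,X_3] = ((1.5)·(1.5) + (2.5)·(2.5) + (-4.5)·(-4.5) + (0.5)·(0.5)) / 3 = 29/3 = 9.6667
  Sample standard deviations s_i = √(s[i,i]):
  s(X_1) = √(5.5833) = 2.3629
  s(X_2) = √(3.6667) = 1.9149
  s(X_3) = √(9.6667) = 3.1091

Step 3 — r_{ij} = s_{ij} / (s_i · s_j):
  r[X_1,X_1] = 1 (diagonal).
  r[X_1,X_2] = -2.1667 / (2.3629 · 1.9149) = -2.1667 / 4.5246 = -0.4789
  r[X_1,X_3] = -2.1667 / (2.3629 · 3.1091) = -2.1667 / 7.3466 = -0.2949
  r[X_2,X_2] = 1 (diagonal).
  r[X_2,X_3] = 0.3333 / (1.9149 · 3.1091) = 0.3333 / 5.9535 = 0.056
  r[X_3,X_3] = 1 (diagonal).

R is symmetric with unit diagonal. Assembling:

R = [[1, -0.4789, -0.2949],
 [-0.4789, 1, 0.056],
 [-0.2949, 0.056, 1]]


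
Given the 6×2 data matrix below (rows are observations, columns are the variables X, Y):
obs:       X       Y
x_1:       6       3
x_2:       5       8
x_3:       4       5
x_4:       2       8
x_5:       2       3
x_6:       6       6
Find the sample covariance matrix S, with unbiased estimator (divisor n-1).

Step 1 — column means:
  mean(X) = (6 + 5 + 4 + 2 + 2 + 6) / 6 = 25/6 = 4.1667
  mean(Y) = (3 + 8 + 5 + 8 + 3 + 6) / 6 = 33/6 = 5.5

Step 2 — sample covariance S[i,j] = (1/(n-1)) · Σ_k (x_{k,i} - mean_i) · (x_{k,j} - mean_j), with n-1 = 5.
  S[X,X] = ((1.8333)·(1.8333) + (0.8333)·(0.8333) + (-0.1667)·(-0.1667) + (-2.1667)·(-2.1667) + (-2.1667)·(-2.1667) + (1.8333)·(1.8333)) / 5 = 16.8333/5 = 3.3667
  S[X,Y] = ((1.8333)·(-2.5) + (0.8333)·(2.5) + (-0.1667)·(-0.5) + (-2.1667)·(2.5) + (-2.1667)·(-2.5) + (1.8333)·(0.5)) / 5 = -1.5/5 = -0.3
  S[Y,Y] = ((-2.5)·(-2.5) + (2.5)·(2.5) + (-0.5)·(-0.5) + (2.5)·(2.5) + (-2.5)·(-2.5) + (0.5)·(0.5)) / 5 = 25.5/5 = 5.1

S is symmetric (S[j,i] = S[i,j]). Assembling:

S = [[3.3667, -0.3],
 [-0.3, 5.1]]


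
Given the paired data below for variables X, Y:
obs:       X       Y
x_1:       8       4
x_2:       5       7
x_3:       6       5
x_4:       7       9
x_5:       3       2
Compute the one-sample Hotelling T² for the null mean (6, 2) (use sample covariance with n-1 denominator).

Step 1 — sample mean vector:
  mean(X) = (8 + 5 + 6 + 7 + 3) / 5 = 29/5 = 5.8
  mean(Y) = (4 + 7 + 5 + 9 + 2) / 5 = 27/5 = 5.4
  x̄ = (5.8, 5.4),  deviation x̄ - mu_0 = (5.8, 5.4) - (6, 2) = (-0.2, 3.4).

Step 2 — sample covariance matrix, S[i,j] = (1/(n-1)) · Σ_k (x_{k,i} - mean_i) · (x_{k,j} - mean_j), divisor n-1 = 4:
  S[X,X] = ((2.2)·(2.2) + (-0.8)·(-0.8) + (0.2)·(0.2) + (1.2)·(1.2) + (-2.8)·(-2.8)) / 4 = 14.8/4 = 3.7
  S[X,Y] = ((2.2)·(-1.4) + (-0.8)·(1.6) + (0.2)·(-0.4) + (1.2)·(3.6) + (-2.8)·(-3.4)) / 4 = 9.4/4 = 2.35
  S[Y,Y] = ((-1.4)·(-1.4) + (1.6)·(1.6) + (-0.4)·(-0.4) + (3.6)·(3.6) + (-3.4)·(-3.4)) / 4 = 29.2/4 = 7.3
  S = [[3.7, 2.35],
 [2.35, 7.3]].

Step 3 — invert S. det(S) = 3.7·7.3 - (2.35)² = 21.4875.
  S^{-1} = (1/det) · [[d, -b], [-b, a]] = [[0.3397, -0.1094],
 [-0.1094, 0.1722]].

Step 4 — quadratic form (x̄ - mu_0)^T · S^{-1} · (x̄ - mu_0):
  S^{-1} · (x̄ - mu_0) = (-0.4398, 0.6073),
  (x̄ - mu_0)^T · [...] = (-0.2)·(-0.4398) + (3.4)·(0.6073) = 2.1529.

Step 5 — scale by n: T² = 5 · 2.1529 = 10.7644.

T² ≈ 10.7644


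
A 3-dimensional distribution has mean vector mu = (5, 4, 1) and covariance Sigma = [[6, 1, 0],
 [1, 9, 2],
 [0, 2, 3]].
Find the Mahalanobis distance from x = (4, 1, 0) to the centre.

Step 1 — centre the observation: (x - mu) = (-1, -3, -1).

Step 2 — invert Sigma (cofactor / det for 3×3, or solve directly):
  Sigma^{-1} = [[0.1704, -0.0222, 0.0148],
 [-0.0222, 0.1333, -0.0889],
 [0.0148, -0.0889, 0.3926]].

Step 3 — form the quadratic (x - mu)^T · Sigma^{-1} · (x - mu):
  Sigma^{-1} · (x - mu) = (-0.1185, -0.2889, -0.1407).
  (x - mu)^T · [Sigma^{-1} · (x - mu)] = (-1)·(-0.1185) + (-3)·(-0.2889) + (-1)·(-0.1407) = 1.1259.

Step 4 — take square root: d = √(1.1259) ≈ 1.0611.

d(x, mu) = √(1.1259) ≈ 1.0611


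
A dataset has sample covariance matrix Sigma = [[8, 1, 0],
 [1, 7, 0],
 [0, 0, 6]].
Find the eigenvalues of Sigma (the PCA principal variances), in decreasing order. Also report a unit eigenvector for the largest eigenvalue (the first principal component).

Step 1 — characteristic polynomial p(λ) = det(λI - Sigma) = λ³ - tr·λ² + c_1·λ - det, where tr = trace, c_1 = sum of the principal 2×2 minors, det = det(Sigma):
  tr = 8 + 7 + 6 = 21,
  c_1 = (8·7 - (1)²) + (8·6 - (0)²) + (7·6 - (0)²) = 55 + 48 + 42 = 145,
  det = 8·(7·6 - (0)²) - (1)·((1)·6 - (0)·(0)) + (0)·((1)·(0) - 7·(0)) = 8·(42) - (1)·(6) + (0)·(0) = 330.
  So p(λ) = λ³ - 21λ² + 145λ - 330.
Step 2 — look for an integer root (rational root theorem: any rational root is an integer divisor of 330). Testing λ = 6:
  p(6) = 216 - 756 + 870 - 330 = 0  ✓
  Dividing out (λ - 6): p(λ) = (λ - 6)(λ² - 15λ + 55).
Step 3 — remaining eigenvalues from the quadratic λ² - 15λ + 55 = 0:
  Δ = 15² - 4·55 = 225 - 220 = 5,  λ = (15 ± √5)/2 = (15 ± 2.2361)/2 ≈ 8.618 or 6.382.
  Sorted: λ_1 = 8.618,  λ_2 = 6.382,  λ_3 = 6  (check: sum = 21 = tr ✓).

Step 4 — unit eigenvector for λ_1 ≈ 8.618: v spans the null space of (Sigma - λ_1 I), whose rows are
  r_1 = (-0.618, 1, 0),  r_2 = (1, -1.618, 0),  r_3 = (0, 0, -2.618).
  v is orthogonal to every row, so take v ∝ r_1 × r_3 = ((1)·(-2.618) - (0)·(0), (0)·(0) - (-0.618)·(-2.618), (-0.618)·(0) - (1)·(0)) ≈ (-2.618, -1.618, 0).
  Rescale (multiply by -1 so the first nonzero entry is positive): u = (2.618, 1.618, 0).
  ||u|| = √((2.618)² + (1.618)² + (0)²) = √(9.4721) ≈ 3.0777,  v_1 = u/||u|| ≈ (0.8507, 0.5257, 0) (||v_1|| = 1).

λ_1 = 8.618,  λ_2 = 6.382,  λ_3 = 6;  v_1 ≈ (0.8507, 0.5257, 0)


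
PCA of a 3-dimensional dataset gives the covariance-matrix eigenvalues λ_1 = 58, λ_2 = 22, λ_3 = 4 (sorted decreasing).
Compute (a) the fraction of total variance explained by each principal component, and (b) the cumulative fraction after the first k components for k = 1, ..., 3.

Step 1 — total variance = trace(Sigma) = Σ λ_i = 58 + 22 + 4 = 84.

Step 2 — fraction explained by component i = λ_i / Σ λ:
  PC1: 58/84 = 0.6905
  PC2: 22/84 = 0.2619
  PC3: 4/84 = 0.0476

Step 3 — cumulative fraction after k components = (λ_1 + ... + λ_k) / Σ λ:
  k = 1: 58/84 = 0.6905
  k = 2: (58 + 22)/84 = 80/84 = 0.9524
  k = 3: (58 + 22 + 4)/84 = 84/84 = 1

Summary (fraction, with percent):

explained: PC1 0.6905 (69.05%), PC2 0.2619 (26.19%), PC3 0.0476 (4.76%);  cumulative: 0.6905, 0.9524, 1


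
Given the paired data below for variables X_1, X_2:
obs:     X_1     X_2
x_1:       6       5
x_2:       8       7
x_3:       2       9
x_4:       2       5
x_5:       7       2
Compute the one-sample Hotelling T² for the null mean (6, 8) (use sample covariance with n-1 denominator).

Step 1 — sample mean vector:
  mean(X_1) = (6 + 8 + 2 + 2 + 7) / 5 = 25/5 = 5
  mean(X_2) = (5 + 7 + 9 + 5 + 2) / 5 = 28/5 = 5.6
  x̄ = (5, 5.6),  deviation x̄ - mu_0 = (5, 5.6) - (6, 8) = (-1, -2.4).

Step 2 — sample covariance matrix, S[i,j] = (1/(n-1)) · Σ_k (x_{k,i} - mean_i) · (x_{k,j} - mean_j), divisor n-1 = 4:
  S[X_1,X_1] = ((1)·(1) + (3)·(3) + (-3)·(-3) + (-3)·(-3) + (2)·(2)) / 4 = 32/4 = 8
  S[X_1,X_2] = ((1)·(-0.6) + (3)·(1.4) + (-3)·(3.4) + (-3)·(-0.6) + (2)·(-3.6)) / 4 = -12/4 = -3
  S[X_2,X_2] = ((-0.6)·(-0.6) + (1.4)·(1.4) + (3.4)·(3.4) + (-0.6)·(-0.6) + (-3.6)·(-3.6)) / 4 = 27.2/4 = 6.8
  S = [[8, -3],
 [-3, 6.8]].

Step 3 — invert S. det(S) = 8·6.8 - (-3)² = 45.4.
  S^{-1} = (1/det) · [[d, -b], [-b, a]] = [[0.1498, 0.0661],
 [0.0661, 0.1762]].

Step 4 — quadratic form (x̄ - mu_0)^T · S^{-1} · (x̄ - mu_0):
  S^{-1} · (x̄ - mu_0) = (-0.3084, -0.489),
  (x̄ - mu_0)^T · [...] = (-1)·(-0.3084) + (-2.4)·(-0.489) = 1.4819.

Step 5 — scale by n: T² = 5 · 1.4819 = 7.4097.

T² ≈ 7.4097


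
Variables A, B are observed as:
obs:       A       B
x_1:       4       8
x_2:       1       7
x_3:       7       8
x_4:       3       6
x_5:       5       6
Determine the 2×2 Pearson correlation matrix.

Step 1 — column means:
  mean(A) = (4 + 1 + 7 + 3 + 5) / 5 = 20/5 = 4
  mean(B) = (8 + 7 + 8 + 6 + 6) / 5 = 35/5 = 7

Step 2 — sample variances and covariances s[i,j] = (1/(n-1)) · Σ_k (x_{k,i} - mean_i) · (x_{k,j} - mean_j), with n-1 = 4:
  s[A,A] = ((0)·(0) + (-3)·(-3) + (3)·(3) + (-1)·(-1) + (1)·(1)) / 4 = 20/4 = 5
  s[A,B] = ((0)·(1) + (-3)·(0) + (3)·(1) + (-1)·(-1) + (1)·(-1)) / 4 = 3/4 = 0.75
  s[B,B] = ((1)·(1) + (0)·(0) + (1)·(1) + (-1)·(-1) + (-1)·(-1)) / 4 = 4/4 = 1
  Sample standard deviations s_i = √(s[i,i]):
  s(A) = √(5) = 2.2361
  s(B) = √(1) = 1

Step 3 — r_{ij} = s_{ij} / (s_i · s_j):
  r[A,A] = 1 (diagonal).
  r[A,B] = 0.75 / (2.2361 · 1) = 0.75 / 2.2361 = 0.3354
  r[B,B] = 1 (diagonal).

R is symmetric with unit diagonal. Assembling:

R = [[1, 0.3354],
 [0.3354, 1]]


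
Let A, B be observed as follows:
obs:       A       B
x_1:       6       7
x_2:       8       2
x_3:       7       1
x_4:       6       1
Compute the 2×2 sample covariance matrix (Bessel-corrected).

Step 1 — column means:
  mean(A) = (6 + 8 + 7 + 6) / 4 = 27/4 = 6.75
  mean(B) = (7 + 2 + 1 + 1) / 4 = 11/4 = 2.75

Step 2 — sample covariance S[i,j] = (1/(n-1)) · Σ_k (x_{k,i} - mean_i) · (x_{k,j} - mean_j), with n-1 = 3.
  S[A,A] = ((-0.75)·(-0.75) + (1.25)·(1.25) + (0.25)·(0.25) + (-0.75)·(-0.75)) / 3 = 2.75/3 = 0.9167
  S[A,B] = ((-0.75)·(4.25) + (1.25)·(-0.75) + (0.25)·(-1.75) + (-0.75)·(-1.75)) / 3 = -3.25/3 = -1.0833
  S[B,B] = ((4.25)·(4.25) + (-0.75)·(-0.75) + (-1.75)·(-1.75) + (-1.75)·(-1.75)) / 3 = 24.75/3 = 8.25

S is symmetric (S[j,i] = S[i,j]). Assembling:

S = [[0.9167, -1.0833],
 [-1.0833, 8.25]]


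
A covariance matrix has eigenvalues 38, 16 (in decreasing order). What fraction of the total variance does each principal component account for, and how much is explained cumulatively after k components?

Step 1 — total variance = trace(Sigma) = Σ λ_i = 38 + 16 = 54.

Step 2 — fraction explained by component i = λ_i / Σ λ:
  PC1: 38/54 = 0.7037
  PC2: 16/54 = 0.2963

Step 3 — cumulative fraction after k components = (λ_1 + ... + λ_k) / Σ λ:
  k = 1: 38/54 = 0.7037
  k = 2: (38 + 16)/54 = 54/54 = 1

Summary (fraction, with percent):

explained: PC1 0.7037 (70.37%), PC2 0.2963 (29.63%);  cumulative: 0.7037, 1


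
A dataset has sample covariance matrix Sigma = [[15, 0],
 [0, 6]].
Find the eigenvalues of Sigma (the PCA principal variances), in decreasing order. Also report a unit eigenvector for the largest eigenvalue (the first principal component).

Step 1 — characteristic polynomial of 2×2 Sigma:
  det(Sigma - λI) = λ² - trace · λ + det = 0.
  trace = 15 + 6 = 21, det = 15·6 - (0)² = 90.
Step 2 — discriminant:
  Δ = trace² - 4·det = 441 - 360 = 81.
Step 3 — eigenvalues:
  λ = (trace ± √Δ)/2 = (21 ± 9)/2,
  λ_1 = 15,  λ_2 = 6.

Step 4 — unit eigenvector for λ_1: Sigma is diagonal, so its eigenvectors are the coordinate axes. λ_1 = 15 is the diagonal entry on the first coordinate axis, hence
  v_1 = (1, 0) (||v_1|| = 1).

λ_1 = 15,  λ_2 = 6;  v_1 ≈ (1, 0)


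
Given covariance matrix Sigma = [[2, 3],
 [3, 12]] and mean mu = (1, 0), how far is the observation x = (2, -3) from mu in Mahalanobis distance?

Step 1 — centre the observation: (x - mu) = (1, -3).

Step 2 — invert Sigma. det(Sigma) = 2·12 - (3)² = 15.
  Sigma^{-1} = (1/det) · [[d, -b], [-b, a]] = [[0.8, -0.2],
 [-0.2, 0.1333]].

Step 3 — form the quadratic (x - mu)^T · Sigma^{-1} · (x - mu):
  Sigma^{-1} · (x - mu) = (1.4, -0.6).
  (x - mu)^T · [Sigma^{-1} · (x - mu)] = (1)·(1.4) + (-3)·(-0.6) = 3.2.

Step 4 — take square root: d = √(3.2) ≈ 1.7889.

d(x, mu) = √(3.2) ≈ 1.7889


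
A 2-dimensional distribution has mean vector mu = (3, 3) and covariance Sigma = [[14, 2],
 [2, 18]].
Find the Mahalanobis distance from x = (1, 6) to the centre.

Step 1 — centre the observation: (x - mu) = (-2, 3).

Step 2 — invert Sigma. det(Sigma) = 14·18 - (2)² = 248.
  Sigma^{-1} = (1/det) · [[d, -b], [-b, a]] = [[0.0726, -0.0081],
 [-0.0081, 0.0565]].

Step 3 — form the quadratic (x - mu)^T · Sigma^{-1} · (x - mu):
  Sigma^{-1} · (x - mu) = (-0.1694, 0.1855).
  (x - mu)^T · [Sigma^{-1} · (x - mu)] = (-2)·(-0.1694) + (3)·(0.1855) = 0.8952.

Step 4 — take square root: d = √(0.8952) ≈ 0.9461.

d(x, mu) = √(0.8952) ≈ 0.9461


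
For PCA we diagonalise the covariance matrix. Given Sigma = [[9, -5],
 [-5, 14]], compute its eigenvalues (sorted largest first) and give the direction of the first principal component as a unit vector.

Step 1 — characteristic polynomial of 2×2 Sigma:
  det(Sigma - λI) = λ² - trace · λ + det = 0.
  trace = 9 + 14 = 23, det = 9·14 - (-5)² = 101.
Step 2 — discriminant:
  Δ = trace² - 4·det = 529 - 404 = 125.
Step 3 — eigenvalues:
  λ = (trace ± √Δ)/2 = (23 ± 11.1803)/2,
  λ_1 = 17.0902,  λ_2 = 5.9098.

Step 4 — unit eigenvector for λ_1: solve (Sigma - λ_1 I)v = 0. First row:
  (9 - 17.0902)·v_x + (-5)·v_y = 0, i.e. (-8.0902)·v_x + (-5)·v_y = 0,
  so v ∝ (b, λ_1 - a) = (-5, 8.0902); multiply by -1 so the first entry is positive: u = (5, -8.0902).
  ||u|| = √((5)² + (-8.0902)²) = √(90.4508) ≈ 9.5106,
  v_1 = u/||u|| ≈ (0.5257, -0.8507) (||v_1|| = 1).

λ_1 = 17.0902,  λ_2 = 5.9098;  v_1 ≈ (0.5257, -0.8507)


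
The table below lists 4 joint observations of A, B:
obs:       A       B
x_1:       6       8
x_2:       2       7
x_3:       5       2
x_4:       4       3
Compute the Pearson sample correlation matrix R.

Step 1 — column means:
  mean(A) = (6 + 2 + 5 + 4) / 4 = 17/4 = 4.25
  mean(B) = (8 + 7 + 2 + 3) / 4 = 20/4 = 5

Step 2 — sample variances and covariances s[i,j] = (1/(n-1)) · Σ_k (x_{k,i} - mean_i) · (x_{k,j} - mean_j), with n-1 = 3:
  s[A,A] = ((1.75)·(1.75) + (-2.25)·(-2.25) + (0.75)·(0.75) + (-0.25)·(-0.25)) / 3 = 8.75/3 = 2.9167
  s[A,B] = ((1.75)·(3) + (-2.25)·(2) + (0.75)·(-3) + (-0.25)·(-2)) / 3 = -1/3 = -0.3333
  s[B,B] = ((3)·(3) + (2)·(2) + (-3)·(-3) + (-2)·(-2)) / 3 = 26/3 = 8.6667
  Sample standard deviations s_i = √(s[i,i]):
  s(A) = √(2.9167) = 1.7078
  s(B) = √(8.6667) = 2.9439

Step 3 — r_{ij} = s_{ij} / (s_i · s_j):
  r[A,A] = 1 (diagonal).
  r[A,B] = -0.3333 / (1.7078 · 2.9439) = -0.3333 / 5.0277 = -0.0663
  r[B,B] = 1 (diagonal).

R is symmetric with unit diagonal. Assembling:

R = [[1, -0.0663],
 [-0.0663, 1]]


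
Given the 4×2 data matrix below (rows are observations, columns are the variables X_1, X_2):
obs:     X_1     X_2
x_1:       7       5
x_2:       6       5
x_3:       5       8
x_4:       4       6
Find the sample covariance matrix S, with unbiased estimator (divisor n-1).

Step 1 — column means:
  mean(X_1) = (7 + 6 + 5 + 4) / 4 = 22/4 = 5.5
  mean(X_2) = (5 + 5 + 8 + 6) / 4 = 24/4 = 6

Step 2 — sample covariance S[i,j] = (1/(n-1)) · Σ_k (x_{k,i} - mean_i) · (x_{k,j} - mean_j), with n-1 = 3.
  S[X_1,X_1] = ((1.5)·(1.5) + (0.5)·(0.5) + (-0.5)·(-0.5) + (-1.5)·(-1.5)) / 3 = 5/3 = 1.6667
  S[X_1,X_2] = ((1.5)·(-1) + (0.5)·(-1) + (-0.5)·(2) + (-1.5)·(0)) / 3 = -3/3 = -1
  S[X_2,X_2] = ((-1)·(-1) + (-1)·(-1) + (2)·(2) + (0)·(0)) / 3 = 6/3 = 2

S is symmetric (S[j,i] = S[i,j]). Assembling:

S = [[1.6667, -1],
 [-1, 2]]


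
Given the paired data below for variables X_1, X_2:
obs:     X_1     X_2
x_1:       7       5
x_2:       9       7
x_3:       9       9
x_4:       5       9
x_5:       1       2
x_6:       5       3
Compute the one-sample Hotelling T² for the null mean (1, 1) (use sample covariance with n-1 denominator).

Step 1 — sample mean vector:
  mean(X_1) = (7 + 9 + 9 + 5 + 1 + 5) / 6 = 36/6 = 6
  mean(X_2) = (5 + 7 + 9 + 9 + 2 + 3) / 6 = 35/6 = 5.8333
  x̄ = (6, 5.8333),  deviation x̄ - mu_0 = (6, 5.8333) - (1, 1) = (5, 4.8333).

Step 2 — sample covariance matrix, S[i,j] = (1/(n-1)) · Σ_k (x_{k,i} - mean_i) · (x_{k,j} - mean_j), divisor n-1 = 5:
  S[X_1,X_1] = ((1)·(1) + (3)·(3) + (3)·(3) + (-1)·(-1) + (-5)·(-5) + (-1)·(-1)) / 5 = 46/5 = 9.2
  S[X_1,X_2] = ((1)·(-0.8333) + (3)·(1.1667) + (3)·(3.1667) + (-1)·(3.1667) + (-5)·(-3.8333) + (-1)·(-2.8333)) / 5 = 31/5 = 6.2
  S[X_2,X_2] = ((-0.8333)·(-0.8333) + (1.1667)·(1.1667) + (3.1667)·(3.1667) + (3.1667)·(3.1667) + (-3.8333)·(-3.8333) + (-2.8333)·(-2.8333)) / 5 = 44.8333/5 = 8.9667
  S = [[9.2, 6.2],
 [6.2, 8.9667]].

Step 3 — invert S. det(S) = 9.2·8.9667 - (6.2)² = 44.0533.
  S^{-1} = (1/det) · [[d, -b], [-b, a]] = [[0.2035, -0.1407],
 [-0.1407, 0.2088]].

Step 4 — quadratic form (x̄ - mu_0)^T · S^{-1} · (x̄ - mu_0):
  S^{-1} · (x̄ - mu_0) = (0.3375, 0.3057),
  (x̄ - mu_0)^T · [...] = (5)·(0.3375) + (4.8333)·(0.3057) = 3.1649.

Step 5 — scale by n: T² = 6 · 3.1649 = 18.9891.

T² ≈ 18.9891


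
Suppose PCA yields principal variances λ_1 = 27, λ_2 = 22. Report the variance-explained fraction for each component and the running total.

Step 1 — total variance = trace(Sigma) = Σ λ_i = 27 + 22 = 49.

Step 2 — fraction explained by component i = λ_i / Σ λ:
  PC1: 27/49 = 0.551
  PC2: 22/49 = 0.449

Step 3 — cumulative fraction after k components = (λ_1 + ... + λ_k) / Σ λ:
  k = 1: 27/49 = 0.551
  k = 2: (27 + 22)/49 = 49/49 = 1

Summary (fraction, with percent):

explained: PC1 0.551 (55.1%), PC2 0.449 (44.9%);  cumulative: 0.551, 1


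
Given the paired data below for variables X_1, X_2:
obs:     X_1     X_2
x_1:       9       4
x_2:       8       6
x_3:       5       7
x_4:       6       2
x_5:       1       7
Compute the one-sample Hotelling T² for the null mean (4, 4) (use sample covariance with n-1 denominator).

Step 1 — sample mean vector:
  mean(X_1) = (9 + 8 + 5 + 6 + 1) / 5 = 29/5 = 5.8
  mean(X_2) = (4 + 6 + 7 + 2 + 7) / 5 = 26/5 = 5.2
  x̄ = (5.8, 5.2),  deviation x̄ - mu_0 = (5.8, 5.2) - (4, 4) = (1.8, 1.2).

Step 2 — sample covariance matrix, S[i,j] = (1/(n-1)) · Σ_k (x_{k,i} - mean_i) · (x_{k,j} - mean_j), divisor n-1 = 4:
  S[X_1,X_1] = ((3.2)·(3.2) + (2.2)·(2.2) + (-0.8)·(-0.8) + (0.2)·(0.2) + (-4.8)·(-4.8)) / 4 = 38.8/4 = 9.7
  S[X_1,X_2] = ((3.2)·(-1.2) + (2.2)·(0.8) + (-0.8)·(1.8) + (0.2)·(-3.2) + (-4.8)·(1.8)) / 4 = -12.8/4 = -3.2
  S[X_2,X_2] = ((-1.2)·(-1.2) + (0.8)·(0.8) + (1.8)·(1.8) + (-3.2)·(-3.2) + (1.8)·(1.8)) / 4 = 18.8/4 = 4.7
  S = [[9.7, -3.2],
 [-3.2, 4.7]].

Step 3 — invert S. det(S) = 9.7·4.7 - (-3.2)² = 35.35.
  S^{-1} = (1/det) · [[d, -b], [-b, a]] = [[0.133, 0.0905],
 [0.0905, 0.2744]].

Step 4 — quadratic form (x̄ - mu_0)^T · S^{-1} · (x̄ - mu_0):
  S^{-1} · (x̄ - mu_0) = (0.3479, 0.4922),
  (x̄ - mu_0)^T · [...] = (1.8)·(0.3479) + (1.2)·(0.4922) = 1.217.

Step 5 — scale by n: T² = 5 · 1.217 = 6.0849.

T² ≈ 6.0849


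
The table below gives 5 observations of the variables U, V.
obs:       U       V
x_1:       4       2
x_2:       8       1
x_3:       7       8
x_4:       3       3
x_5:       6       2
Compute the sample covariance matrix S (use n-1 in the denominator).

Step 1 — column means:
  mean(U) = (4 + 8 + 7 + 3 + 6) / 5 = 28/5 = 5.6
  mean(V) = (2 + 1 + 8 + 3 + 2) / 5 = 16/5 = 3.2

Step 2 — sample covariance S[i,j] = (1/(n-1)) · Σ_k (x_{k,i} - mean_i) · (x_{k,j} - mean_j), with n-1 = 4.
  S[U,U] = ((-1.6)·(-1.6) + (2.4)·(2.4) + (1.4)·(1.4) + (-2.6)·(-2.6) + (0.4)·(0.4)) / 4 = 17.2/4 = 4.3
  S[U,V] = ((-1.6)·(-1.2) + (2.4)·(-2.2) + (1.4)·(4.8) + (-2.6)·(-0.2) + (0.4)·(-1.2)) / 4 = 3.4/4 = 0.85
  S[V,V] = ((-1.2)·(-1.2) + (-2.2)·(-2.2) + (4.8)·(4.8) + (-0.2)·(-0.2) + (-1.2)·(-1.2)) / 4 = 30.8/4 = 7.7

S is symmetric (S[j,i] = S[i,j]). Assembling:

S = [[4.3, 0.85],
 [0.85, 7.7]]


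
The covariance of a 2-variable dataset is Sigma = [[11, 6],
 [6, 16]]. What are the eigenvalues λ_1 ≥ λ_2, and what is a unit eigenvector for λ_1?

Step 1 — characteristic polynomial of 2×2 Sigma:
  det(Sigma - λI) = λ² - trace · λ + det = 0.
  trace = 11 + 16 = 27, det = 11·16 - (6)² = 140.
Step 2 — discriminant:
  Δ = trace² - 4·det = 729 - 560 = 169.
Step 3 — eigenvalues:
  λ = (trace ± √Δ)/2 = (27 ± 13)/2,
  λ_1 = 20,  λ_2 = 7.

Step 4 — unit eigenvector for λ_1: solve (Sigma - λ_1 I)v = 0. First row:
  (11 - 20)·v_x + (6)·v_y = 0, i.e. (-9)·v_x + (6)·v_y = 0,
  so v ∝ (b, λ_1 - a) = (6, 9) = u.
  ||u|| = √((6)² + (9)²) = √(117) ≈ 10.8167,
  v_1 = u/||u|| ≈ (0.5547, 0.8321) (||v_1|| = 1).

λ_1 = 20,  λ_2 = 7;  v_1 ≈ (0.5547, 0.8321)


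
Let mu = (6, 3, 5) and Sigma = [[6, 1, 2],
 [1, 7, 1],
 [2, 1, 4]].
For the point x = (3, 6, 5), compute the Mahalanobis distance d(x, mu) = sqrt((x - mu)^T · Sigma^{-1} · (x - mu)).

Step 1 — centre the observation: (x - mu) = (-3, 3, 0).

Step 2 — invert Sigma (cofactor / det for 3×3, or solve directly):
  Sigma^{-1} = [[0.2015, -0.0149, -0.097],
 [-0.0149, 0.1493, -0.0299],
 [-0.097, -0.0299, 0.306]].

Step 3 — form the quadratic (x - mu)^T · Sigma^{-1} · (x - mu):
  Sigma^{-1} · (x - mu) = (-0.6493, 0.4925, 0.2015).
  (x - mu)^T · [Sigma^{-1} · (x - mu)] = (-3)·(-0.6493) + (3)·(0.4925) + (0)·(0.2015) = 3.4254.

Step 4 — take square root: d = √(3.4254) ≈ 1.8508.

d(x, mu) = √(3.4254) ≈ 1.8508


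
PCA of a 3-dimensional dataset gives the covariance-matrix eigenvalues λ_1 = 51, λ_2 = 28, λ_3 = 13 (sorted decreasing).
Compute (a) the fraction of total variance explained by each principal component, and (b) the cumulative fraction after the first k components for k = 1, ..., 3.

Step 1 — total variance = trace(Sigma) = Σ λ_i = 51 + 28 + 13 = 92.

Step 2 — fraction explained by component i = λ_i / Σ λ:
  PC1: 51/92 = 0.5543
  PC2: 28/92 = 0.3043
  PC3: 13/92 = 0.1413

Step 3 — cumulative fraction after k components = (λ_1 + ... + λ_k) / Σ λ:
  k = 1: 51/92 = 0.5543
  k = 2: (51 + 28)/92 = 79/92 = 0.8587
  k = 3: (51 + 28 + 13)/92 = 92/92 = 1

Summary (fraction, with percent):

explained: PC1 0.5543 (55.43%), PC2 0.3043 (30.43%), PC3 0.1413 (14.13%);  cumulative: 0.5543, 0.8587, 1
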